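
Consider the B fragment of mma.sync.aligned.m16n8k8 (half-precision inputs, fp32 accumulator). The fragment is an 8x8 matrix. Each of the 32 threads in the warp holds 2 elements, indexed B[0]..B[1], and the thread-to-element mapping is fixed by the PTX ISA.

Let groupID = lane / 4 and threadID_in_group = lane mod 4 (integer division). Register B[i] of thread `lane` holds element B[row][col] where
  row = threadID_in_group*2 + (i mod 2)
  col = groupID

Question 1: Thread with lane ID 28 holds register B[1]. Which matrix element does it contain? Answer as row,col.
1,7

L=28=>grp=28>>2=7, tig=28&3=0
[1]=>row 0·2+1=1  col grp=7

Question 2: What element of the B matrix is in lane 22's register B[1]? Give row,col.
L=22->g=22>>2=5, t=22&3=2
[1]->row 2·2+1=5  col g=5

5,5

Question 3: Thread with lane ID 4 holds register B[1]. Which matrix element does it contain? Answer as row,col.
4: gid=1,tid=0
[1] (0*2+1,1) = (1,1)

1,1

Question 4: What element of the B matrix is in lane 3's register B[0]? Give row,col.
6,0

L=3⇒gr=3>>2=0, th=3&3=3
[0]⇒row 3·2+0=6  col gr=0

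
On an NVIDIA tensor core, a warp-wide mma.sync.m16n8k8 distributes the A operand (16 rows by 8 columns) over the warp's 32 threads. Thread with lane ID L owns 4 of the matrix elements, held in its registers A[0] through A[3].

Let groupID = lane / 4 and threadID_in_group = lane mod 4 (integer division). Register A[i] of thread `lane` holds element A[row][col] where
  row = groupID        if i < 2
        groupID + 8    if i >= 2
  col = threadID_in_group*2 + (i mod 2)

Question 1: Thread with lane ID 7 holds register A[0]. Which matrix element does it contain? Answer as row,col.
1,6

lane 7: g=1 (7/4), t=3 (7%4)
i=0: r=1+0=1, c=3*2+0=6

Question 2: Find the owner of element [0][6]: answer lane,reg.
r=0⇒gr=0,Rb=0  c=6⇒th=3,odd=0
L=0*4+3=3  i=0*2+0=0

3,0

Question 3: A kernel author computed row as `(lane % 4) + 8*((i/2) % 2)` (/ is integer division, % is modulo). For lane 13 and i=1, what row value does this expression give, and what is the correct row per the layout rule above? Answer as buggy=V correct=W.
`(lane % 4) + 8*((i/2) % 2)`[13,1]->1
13: gid=3,tid=1
[1] (3+0,1*2+1) = (3,3)
row: 1 vs 3

buggy=1 correct=3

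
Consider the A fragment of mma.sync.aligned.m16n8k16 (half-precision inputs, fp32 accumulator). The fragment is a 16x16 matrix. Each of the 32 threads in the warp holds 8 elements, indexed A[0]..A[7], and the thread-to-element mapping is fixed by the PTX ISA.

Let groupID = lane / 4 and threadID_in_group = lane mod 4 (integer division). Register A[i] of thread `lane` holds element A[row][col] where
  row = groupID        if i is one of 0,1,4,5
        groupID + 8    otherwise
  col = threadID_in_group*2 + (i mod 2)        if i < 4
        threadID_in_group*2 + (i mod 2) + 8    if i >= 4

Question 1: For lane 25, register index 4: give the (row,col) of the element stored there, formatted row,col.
lane 25->25/4=6, 25 mod 4=1
i=4  r:6+0->6  c:2·1+0+8->10

6,10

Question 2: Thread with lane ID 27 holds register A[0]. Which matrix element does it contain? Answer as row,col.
6,6

lane 27=>27/4=6, 27 mod 4=3
i=0  r:6+0=>6  c:2·3+0+0=>6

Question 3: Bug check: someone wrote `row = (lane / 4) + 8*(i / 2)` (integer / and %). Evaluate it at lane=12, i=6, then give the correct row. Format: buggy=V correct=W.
`(lane / 4) + 8*(i / 2)`[12,6]⇒27
lane 12⇒12/4=3, 12 mod 4=0
i=6  r:3+8⇒11  c:2·0+0+8⇒8
row: 27 vs 11

buggy=27 correct=11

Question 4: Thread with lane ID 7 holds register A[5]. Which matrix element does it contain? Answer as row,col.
7: gid=1,tid=3
[5] (1+0,3*2+1+8) = (1,15)

1,15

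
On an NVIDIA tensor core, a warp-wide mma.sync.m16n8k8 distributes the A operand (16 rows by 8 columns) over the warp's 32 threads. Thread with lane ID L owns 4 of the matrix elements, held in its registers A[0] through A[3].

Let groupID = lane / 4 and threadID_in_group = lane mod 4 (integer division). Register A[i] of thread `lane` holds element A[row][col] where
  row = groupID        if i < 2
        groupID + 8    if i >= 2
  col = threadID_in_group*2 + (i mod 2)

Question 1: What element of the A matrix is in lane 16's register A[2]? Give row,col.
lane 16->16/4=4, 16 mod 4=0
i=2  r:4+8->12  c:2·0+0->0

12,0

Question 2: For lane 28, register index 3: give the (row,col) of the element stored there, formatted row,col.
L=28→G=28>>2=7, T=28&3=0
[3]→row 7+8=15  col 0·2+1=1

15,1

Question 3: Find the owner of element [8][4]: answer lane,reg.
2,2

r:8=>grp=0,rB=1  c:4=>tig=2,lo=0
L=0*4+2=2  i=1*2+0=2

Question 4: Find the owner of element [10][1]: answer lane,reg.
8,3

r=10⇒gr=2,Rb=1  c=1⇒th=0,odd=1
L=2*4+0=8  i=1*2+1=3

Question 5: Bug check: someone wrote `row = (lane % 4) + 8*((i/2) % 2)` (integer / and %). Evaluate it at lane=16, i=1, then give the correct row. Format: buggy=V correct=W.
buggy=0 correct=4

`(lane % 4) + 8*((i/2) % 2)`[16,1]->0
L=16->g=16>>2=4, t=16&3=0
[1]->row 4+0=4  col 0·2+1=1
row: 0 vs 4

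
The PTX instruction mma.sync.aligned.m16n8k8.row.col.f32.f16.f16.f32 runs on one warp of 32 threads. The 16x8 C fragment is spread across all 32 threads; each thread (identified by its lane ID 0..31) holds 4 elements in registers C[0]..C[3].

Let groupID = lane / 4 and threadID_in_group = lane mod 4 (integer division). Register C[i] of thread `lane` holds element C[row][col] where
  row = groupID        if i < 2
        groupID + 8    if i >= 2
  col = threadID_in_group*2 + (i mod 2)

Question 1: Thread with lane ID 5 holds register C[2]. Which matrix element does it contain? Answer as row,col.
9,2

lane 5⇒5/4=1, 5 mod 4=1
i=2  r:1+8⇒9  c:2·1+0⇒2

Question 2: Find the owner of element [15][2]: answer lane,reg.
29,2

r=15->g=7,rb=1  c=2->t=1,b0=0
L=7*4+1=29  i=1*2+0=2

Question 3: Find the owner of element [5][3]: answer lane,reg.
21,1

r: 5->gid=5,r8=0  c: 3->tid=1,i&1=1
L=5*4+1=21  i=0*2+1=1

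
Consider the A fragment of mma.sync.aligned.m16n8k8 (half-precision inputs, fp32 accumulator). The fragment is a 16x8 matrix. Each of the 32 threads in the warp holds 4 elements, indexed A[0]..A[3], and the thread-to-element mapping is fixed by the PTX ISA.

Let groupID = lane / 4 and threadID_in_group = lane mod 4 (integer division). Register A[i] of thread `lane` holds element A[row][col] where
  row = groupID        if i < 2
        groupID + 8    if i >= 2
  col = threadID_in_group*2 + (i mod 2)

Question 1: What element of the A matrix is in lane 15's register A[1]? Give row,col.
15: grp=3,tig=3
[1] (3+0,3*2+1) = (3,7)

3,7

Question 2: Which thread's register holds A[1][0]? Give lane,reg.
4,0

r: 1->gid=1,r8=0  c: 0->tid=0,i&1=0
L=1*4+0=4  i=0*2+0=0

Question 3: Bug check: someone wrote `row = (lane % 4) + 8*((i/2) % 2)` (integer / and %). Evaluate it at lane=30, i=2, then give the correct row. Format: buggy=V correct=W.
buggy=10 correct=15

`(lane % 4) + 8*((i/2) % 2)`[30,2]→10
lane 30→30/4=7, 30 mod 4=2
i=2  r:7+8→15  c:2·2+0→4
row: 10 vs 15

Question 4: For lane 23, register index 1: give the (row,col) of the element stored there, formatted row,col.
23: gr=5,th=3
[1] (5+0,3*2+1) = (5,7)

5,7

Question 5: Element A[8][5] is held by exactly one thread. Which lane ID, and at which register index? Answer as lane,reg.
2,3

r: 8->gid=0,r8=1  c: 5->tid=2,i&1=1
L=0*4+2=2  i=1*2+1=3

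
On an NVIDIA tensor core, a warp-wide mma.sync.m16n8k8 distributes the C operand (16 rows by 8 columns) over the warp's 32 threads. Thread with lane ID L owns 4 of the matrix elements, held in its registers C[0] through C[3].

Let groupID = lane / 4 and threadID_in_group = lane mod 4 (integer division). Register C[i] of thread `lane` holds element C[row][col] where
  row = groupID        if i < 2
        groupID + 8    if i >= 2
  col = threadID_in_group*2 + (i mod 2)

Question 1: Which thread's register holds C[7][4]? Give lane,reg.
r=7⇒gr=7,Rb=0  c=4⇒th=2,odd=0
L=7*4+2=30  i=0*2+0=0

30,0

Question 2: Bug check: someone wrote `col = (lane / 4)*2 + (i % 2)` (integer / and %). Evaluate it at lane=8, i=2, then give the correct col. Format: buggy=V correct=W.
buggy=4 correct=0

`(lane / 4)*2 + (i % 2)`[8,2]→4
lane 8: G=2 (8/4), T=0 (8%4)
i=2: r=2+8=10, c=0*2+0=0
col: 4 vs 0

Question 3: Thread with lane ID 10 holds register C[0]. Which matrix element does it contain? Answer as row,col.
2,4

10: g=2,t=2
[0] (2+0,2*2+0) = (2,4)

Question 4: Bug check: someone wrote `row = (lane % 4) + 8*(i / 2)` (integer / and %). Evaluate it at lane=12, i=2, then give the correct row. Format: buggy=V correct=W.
buggy=8 correct=11

`(lane % 4) + 8*(i / 2)`[12,2]->8
lane 12->12/4=3, 12 mod 4=0
i=2  r:3+8->11  c:2·0+0->0
row: 8 vs 11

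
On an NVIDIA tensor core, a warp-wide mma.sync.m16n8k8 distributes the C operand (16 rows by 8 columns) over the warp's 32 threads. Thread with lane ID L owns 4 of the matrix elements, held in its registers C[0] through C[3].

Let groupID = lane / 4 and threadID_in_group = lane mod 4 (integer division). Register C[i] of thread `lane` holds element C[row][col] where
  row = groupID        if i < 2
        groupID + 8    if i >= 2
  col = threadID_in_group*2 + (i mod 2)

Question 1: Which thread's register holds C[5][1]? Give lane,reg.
r=5⇒gr=5,Rb=0  c=1⇒th=0,odd=1
L=5*4+0=20  i=0*2+1=1

20,1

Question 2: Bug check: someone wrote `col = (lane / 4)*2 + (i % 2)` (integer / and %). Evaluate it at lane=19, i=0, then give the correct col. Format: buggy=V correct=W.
buggy=8 correct=6

`(lane / 4)*2 + (i % 2)`[19,0]⇒8
19: gr=4,th=3
[0] (4+0,3*2+0) = (4,6)
col: 8 vs 6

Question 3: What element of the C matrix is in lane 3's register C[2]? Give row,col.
8,6

lane 3: gr=0 (3/4), th=3 (3%4)
i=2: r=0+8=8, c=3*2+0=6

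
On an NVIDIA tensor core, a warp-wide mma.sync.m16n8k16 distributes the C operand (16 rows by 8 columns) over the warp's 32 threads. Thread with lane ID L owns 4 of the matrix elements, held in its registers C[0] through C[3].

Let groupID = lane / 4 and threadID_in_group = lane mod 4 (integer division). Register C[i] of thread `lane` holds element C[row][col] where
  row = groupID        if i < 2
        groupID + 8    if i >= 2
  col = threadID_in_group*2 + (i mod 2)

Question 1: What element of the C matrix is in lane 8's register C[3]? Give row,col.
10,1

L=8->g=8>>2=2, t=8&3=0
[3]->row 2+8=10  col 0·2+1=1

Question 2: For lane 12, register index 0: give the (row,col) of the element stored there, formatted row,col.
lane 12->12/4=3, 12 mod 4=0
i=0  r:3+0->3  c:2·0+0->0

3,0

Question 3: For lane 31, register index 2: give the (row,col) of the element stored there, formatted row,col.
15,6

31: gr=7,th=3
[2] (7+8,3*2+0) = (15,6)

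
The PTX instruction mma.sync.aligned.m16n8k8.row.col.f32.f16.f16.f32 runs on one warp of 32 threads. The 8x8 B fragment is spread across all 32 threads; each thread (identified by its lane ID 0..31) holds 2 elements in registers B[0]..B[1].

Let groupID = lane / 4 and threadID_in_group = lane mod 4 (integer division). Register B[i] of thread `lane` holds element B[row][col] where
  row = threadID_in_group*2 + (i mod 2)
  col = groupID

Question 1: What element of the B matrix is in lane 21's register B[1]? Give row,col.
3,5

lane 21→21/4=5, 21 mod 4=1
i=1  r:2·1+1→3  c:5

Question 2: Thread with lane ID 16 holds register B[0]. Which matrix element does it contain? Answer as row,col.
0,4

lane 16: grp=4 (16/4), tig=0 (16%4)
i=0: r=0*2+0=0, c=grp=4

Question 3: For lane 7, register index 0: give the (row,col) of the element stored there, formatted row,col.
6,1

L=7->gid=7>>2=1, tid=7&3=3
[0]->row 3·2+0=6  col gid=1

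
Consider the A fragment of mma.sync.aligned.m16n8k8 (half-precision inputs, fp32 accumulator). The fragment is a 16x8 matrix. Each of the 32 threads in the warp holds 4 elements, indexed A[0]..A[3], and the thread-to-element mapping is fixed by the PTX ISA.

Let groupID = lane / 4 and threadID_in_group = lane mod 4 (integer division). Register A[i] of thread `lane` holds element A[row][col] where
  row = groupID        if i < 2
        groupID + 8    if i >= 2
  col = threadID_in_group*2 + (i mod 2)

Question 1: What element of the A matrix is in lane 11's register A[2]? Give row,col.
11: g=2,t=3
[2] (2+8,3*2+0) = (10,6)

10,6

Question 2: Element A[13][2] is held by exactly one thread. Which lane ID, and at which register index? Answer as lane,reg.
r: 13->gid=5,r8=1  c: 2->tid=1,i&1=0
L=5*4+1=21  i=1*2+0=2

21,2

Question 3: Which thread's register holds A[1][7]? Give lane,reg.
7,1

r=1->g=1,rb=0  c=7->t=3,b0=1
L=1*4+3=7  i=0*2+1=1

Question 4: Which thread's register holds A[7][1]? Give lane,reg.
28,1

r=7⇒gr=7,Rb=0  c=1⇒th=0,odd=1
L=7*4+0=28  i=0*2+1=1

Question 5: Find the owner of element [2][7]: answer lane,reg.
11,1

r:2=>grp=2,rB=0  c:7=>tig=3,lo=1
L=2*4+3=11  i=0*2+1=1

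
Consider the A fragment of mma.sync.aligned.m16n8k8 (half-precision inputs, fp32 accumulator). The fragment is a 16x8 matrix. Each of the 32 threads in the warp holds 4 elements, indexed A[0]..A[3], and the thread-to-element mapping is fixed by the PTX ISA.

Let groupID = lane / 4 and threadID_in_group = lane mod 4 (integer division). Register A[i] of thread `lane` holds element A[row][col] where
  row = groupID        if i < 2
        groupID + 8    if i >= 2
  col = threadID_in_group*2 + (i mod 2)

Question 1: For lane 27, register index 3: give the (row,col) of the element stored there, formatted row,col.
14,7

lane 27=>27/4=6, 27 mod 4=3
i=3  r:6+8=>14  c:2·3+1=>7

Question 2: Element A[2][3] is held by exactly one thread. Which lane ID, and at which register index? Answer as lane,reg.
r=2->g=2,rb=0  c=3->t=1,b0=1
L=2*4+1=9  i=0*2+1=1

9,1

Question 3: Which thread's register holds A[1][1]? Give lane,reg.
4,1

r=1⇒gr=1,Rb=0  c=1⇒th=0,odd=1
L=1*4+0=4  i=0*2+1=1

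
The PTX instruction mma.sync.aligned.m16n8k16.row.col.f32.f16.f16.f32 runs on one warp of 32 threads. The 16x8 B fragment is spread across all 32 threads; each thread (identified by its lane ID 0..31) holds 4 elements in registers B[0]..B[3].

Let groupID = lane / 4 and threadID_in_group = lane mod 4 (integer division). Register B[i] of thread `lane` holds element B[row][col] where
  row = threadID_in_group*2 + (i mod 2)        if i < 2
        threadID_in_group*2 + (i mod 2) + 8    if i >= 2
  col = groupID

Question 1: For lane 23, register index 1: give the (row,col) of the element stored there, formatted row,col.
7,5

lane 23: grp=5 (23/4), tig=3 (23%4)
i=1: r=3*2+1+0=7, c=grp=5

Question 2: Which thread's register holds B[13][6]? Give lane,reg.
c=6⇒gr=6  r=13⇒Rb=1,th=2,odd=1
L=6*4+2=26  i=1*2+1=3

26,3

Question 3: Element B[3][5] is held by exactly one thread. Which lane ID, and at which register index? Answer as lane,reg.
21,1

c: 5->gid=5  r: 3->r8=0,tid=1,i&1=1
L=5*4+1=21  i=0*2+1=1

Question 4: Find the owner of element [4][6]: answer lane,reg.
26,0

c=6->g=6  r=4->rb=0,t=2,b0=0
L=6*4+2=26  i=0*2+0=0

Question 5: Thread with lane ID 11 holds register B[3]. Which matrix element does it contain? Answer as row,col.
L=11=>grp=11>>2=2, tig=11&3=3
[3]=>row 3·2+1+8=15  col grp=2

15,2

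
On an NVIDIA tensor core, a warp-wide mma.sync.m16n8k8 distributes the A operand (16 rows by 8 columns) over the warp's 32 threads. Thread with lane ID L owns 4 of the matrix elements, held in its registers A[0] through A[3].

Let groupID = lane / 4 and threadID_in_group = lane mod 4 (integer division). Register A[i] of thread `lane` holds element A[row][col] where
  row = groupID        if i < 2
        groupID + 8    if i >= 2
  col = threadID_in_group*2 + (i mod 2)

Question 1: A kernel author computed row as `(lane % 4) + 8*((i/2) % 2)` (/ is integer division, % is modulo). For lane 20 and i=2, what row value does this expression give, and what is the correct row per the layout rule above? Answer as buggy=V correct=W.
`(lane % 4) + 8*((i/2) % 2)`[20,2]->8
lane 20: g=5 (20/4), t=0 (20%4)
i=2: r=5+8=13, c=0*2+0=0
row: 8 vs 13

buggy=8 correct=13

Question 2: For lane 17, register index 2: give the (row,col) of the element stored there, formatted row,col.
12,2

lane 17: g=4 (17/4), t=1 (17%4)
i=2: r=4+8=12, c=1*2+0=2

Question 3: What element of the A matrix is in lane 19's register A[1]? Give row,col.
4,7

19: gid=4,tid=3
[1] (4+0,3*2+1) = (4,7)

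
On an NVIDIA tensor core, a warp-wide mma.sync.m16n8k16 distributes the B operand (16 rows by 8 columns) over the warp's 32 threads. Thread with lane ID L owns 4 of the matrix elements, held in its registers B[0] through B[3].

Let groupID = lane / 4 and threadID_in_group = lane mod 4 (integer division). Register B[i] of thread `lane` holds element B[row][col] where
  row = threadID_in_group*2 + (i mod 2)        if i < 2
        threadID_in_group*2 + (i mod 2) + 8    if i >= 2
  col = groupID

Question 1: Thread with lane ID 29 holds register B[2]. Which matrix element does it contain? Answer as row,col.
10,7

lane 29->29/4=7, 29 mod 4=1
i=2  r:2·1+0+8->10  c:7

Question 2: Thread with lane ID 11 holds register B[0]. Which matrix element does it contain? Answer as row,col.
6,2

lane 11->11/4=2, 11 mod 4=3
i=0  r:2·3+0+0->6  c:2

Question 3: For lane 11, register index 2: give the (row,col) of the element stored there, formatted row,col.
lane 11->11/4=2, 11 mod 4=3
i=2  r:2·3+0+8->14  c:2

14,2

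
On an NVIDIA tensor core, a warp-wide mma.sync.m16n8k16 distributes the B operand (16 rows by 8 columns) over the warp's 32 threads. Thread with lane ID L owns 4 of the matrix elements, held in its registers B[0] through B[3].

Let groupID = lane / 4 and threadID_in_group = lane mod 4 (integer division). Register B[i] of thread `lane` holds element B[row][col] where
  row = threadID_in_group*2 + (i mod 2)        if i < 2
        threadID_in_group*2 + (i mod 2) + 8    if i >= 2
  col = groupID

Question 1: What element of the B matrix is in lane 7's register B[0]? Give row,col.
L=7→G=7>>2=1, T=7&3=3
[0]→row 3·2+0+0=6  col G=1

6,1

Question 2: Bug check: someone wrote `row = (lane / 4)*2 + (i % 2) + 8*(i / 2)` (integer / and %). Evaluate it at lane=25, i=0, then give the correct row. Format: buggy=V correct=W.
`(lane / 4)*2 + (i % 2) + 8*(i / 2)`[25,0]->12
L=25->gid=25>>2=6, tid=25&3=1
[0]->row 1·2+0+0=2  col gid=6
row: 12 vs 2

buggy=12 correct=2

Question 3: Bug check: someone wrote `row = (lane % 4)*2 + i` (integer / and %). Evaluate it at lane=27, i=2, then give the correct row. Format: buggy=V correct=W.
`(lane % 4)*2 + i`[27,2]⇒8
lane 27: gr=6 (27/4), th=3 (27%4)
i=2: r=3*2+0+8=14, c=gr=6
row: 8 vs 14

buggy=8 correct=14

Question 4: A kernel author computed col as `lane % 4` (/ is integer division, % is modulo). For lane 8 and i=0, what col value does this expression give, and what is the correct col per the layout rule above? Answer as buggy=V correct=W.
buggy=0 correct=2

`lane % 4`[8,0]→0
lane 8→8/4=2, 8 mod 4=0
i=0  r:2·0+0+0→0  c:2
col: 0 vs 2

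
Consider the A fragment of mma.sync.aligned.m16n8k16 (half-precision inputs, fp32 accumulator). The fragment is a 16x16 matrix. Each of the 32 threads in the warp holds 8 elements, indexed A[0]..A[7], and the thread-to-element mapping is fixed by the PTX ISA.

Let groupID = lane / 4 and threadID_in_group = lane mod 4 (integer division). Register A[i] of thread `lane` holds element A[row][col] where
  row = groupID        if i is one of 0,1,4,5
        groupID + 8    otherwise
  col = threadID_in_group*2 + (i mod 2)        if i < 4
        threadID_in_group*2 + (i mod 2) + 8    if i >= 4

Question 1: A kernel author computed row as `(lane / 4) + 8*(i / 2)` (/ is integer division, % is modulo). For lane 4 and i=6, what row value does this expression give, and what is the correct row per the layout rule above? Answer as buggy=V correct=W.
buggy=25 correct=9

`(lane / 4) + 8*(i / 2)`[4,6]⇒25
lane 4: gr=1 (4/4), th=0 (4%4)
i=6: r=1+8=9, c=0*2+0+8=8
row: 25 vs 9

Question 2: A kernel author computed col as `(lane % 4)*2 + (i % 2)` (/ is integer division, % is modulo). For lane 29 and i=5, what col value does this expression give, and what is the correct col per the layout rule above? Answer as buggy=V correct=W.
buggy=3 correct=11

`(lane % 4)*2 + (i % 2)`[29,5]→3
L=29→G=29>>2=7, T=29&3=1
[5]→row 7+0=7  col 1·2+1+8=11
col: 3 vs 11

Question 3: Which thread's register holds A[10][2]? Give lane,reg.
r:10=>grp=2,rB=1  c:2=>cB=0,tig=1,lo=0
L=2*4+1=9  i=0*4+1*2+0=2

9,2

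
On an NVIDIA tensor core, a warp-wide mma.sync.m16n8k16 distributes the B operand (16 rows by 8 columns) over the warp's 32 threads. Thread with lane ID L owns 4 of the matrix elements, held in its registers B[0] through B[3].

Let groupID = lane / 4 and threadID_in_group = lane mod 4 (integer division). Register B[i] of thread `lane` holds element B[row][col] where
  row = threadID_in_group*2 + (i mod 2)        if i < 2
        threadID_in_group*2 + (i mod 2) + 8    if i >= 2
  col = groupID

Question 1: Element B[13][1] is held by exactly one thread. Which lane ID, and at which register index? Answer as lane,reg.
6,3

c: 1->gid=1  r: 13->r8=1,tid=2,i&1=1
L=1*4+2=6  i=1*2+1=3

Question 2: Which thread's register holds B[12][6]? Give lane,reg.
26,2

c:6=>grp=6  r:12=>rB=1,tig=2,lo=0
L=6*4+2=26  i=1*2+0=2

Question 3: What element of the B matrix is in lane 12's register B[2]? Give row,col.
8,3

12: g=3,t=0
[2] (0*2+0+8,3) = (8,3)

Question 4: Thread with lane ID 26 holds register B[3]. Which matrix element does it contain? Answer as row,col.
13,6

26: gid=6,tid=2
[3] (2*2+1+8,6) = (13,6)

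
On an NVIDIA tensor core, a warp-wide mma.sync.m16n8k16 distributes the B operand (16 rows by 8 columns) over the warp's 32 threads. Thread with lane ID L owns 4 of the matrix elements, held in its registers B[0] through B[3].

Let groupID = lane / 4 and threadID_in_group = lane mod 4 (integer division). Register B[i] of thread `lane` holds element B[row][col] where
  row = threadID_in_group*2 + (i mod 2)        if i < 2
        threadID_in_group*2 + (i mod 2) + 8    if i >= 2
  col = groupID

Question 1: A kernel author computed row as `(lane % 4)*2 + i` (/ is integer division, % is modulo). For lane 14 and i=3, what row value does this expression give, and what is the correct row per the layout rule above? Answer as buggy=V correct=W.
`(lane % 4)*2 + i`[14,3]→7
14: G=3,T=2
[3] (2*2+1+8,3) = (13,3)
row: 7 vs 13

buggy=7 correct=13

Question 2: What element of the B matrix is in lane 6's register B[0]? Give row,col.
4,1

lane 6: grp=1 (6/4), tig=2 (6%4)
i=0: r=2*2+0+0=4, c=grp=1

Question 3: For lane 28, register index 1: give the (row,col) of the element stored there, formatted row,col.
1,7

lane 28→28/4=7, 28 mod 4=0
i=1  r:2·0+1+0→1  c:7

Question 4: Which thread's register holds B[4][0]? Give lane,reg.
2,0

c=0->g=0  r=4->rb=0,t=2,b0=0
L=0*4+2=2  i=0*2+0=0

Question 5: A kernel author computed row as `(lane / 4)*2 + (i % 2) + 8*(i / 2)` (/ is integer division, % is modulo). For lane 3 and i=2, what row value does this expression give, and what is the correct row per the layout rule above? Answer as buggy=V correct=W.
`(lane / 4)*2 + (i % 2) + 8*(i / 2)`[3,2]⇒8
lane 3⇒3/4=0, 3 mod 4=3
i=2  r:2·3+0+8⇒14  c:0
row: 8 vs 14

buggy=8 correct=14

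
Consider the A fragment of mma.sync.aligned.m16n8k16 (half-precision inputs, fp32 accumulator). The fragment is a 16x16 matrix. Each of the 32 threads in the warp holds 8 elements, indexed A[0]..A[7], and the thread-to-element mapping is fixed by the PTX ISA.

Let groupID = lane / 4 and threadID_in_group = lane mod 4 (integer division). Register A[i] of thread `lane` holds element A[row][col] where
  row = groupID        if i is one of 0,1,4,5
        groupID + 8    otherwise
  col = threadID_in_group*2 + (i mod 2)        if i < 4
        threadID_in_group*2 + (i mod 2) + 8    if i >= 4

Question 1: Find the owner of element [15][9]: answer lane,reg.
r: 15->gid=7,r8=1  c: 9->c8=1,tid=0,i&1=1
L=7*4+0=28  i=1*4+1*2+1=7

28,7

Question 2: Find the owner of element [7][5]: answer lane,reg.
r: 7->gid=7,r8=0  c: 5->c8=0,tid=2,i&1=1
L=7*4+2=30  i=0*4+0*2+1=1

30,1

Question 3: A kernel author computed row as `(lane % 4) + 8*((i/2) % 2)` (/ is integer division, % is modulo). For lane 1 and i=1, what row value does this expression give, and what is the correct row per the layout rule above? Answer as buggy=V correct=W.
buggy=1 correct=0

`(lane % 4) + 8*((i/2) % 2)`[1,1]->1
lane 1: g=0 (1/4), t=1 (1%4)
i=1: r=0+0=0, c=1*2+1+0=3
row: 1 vs 0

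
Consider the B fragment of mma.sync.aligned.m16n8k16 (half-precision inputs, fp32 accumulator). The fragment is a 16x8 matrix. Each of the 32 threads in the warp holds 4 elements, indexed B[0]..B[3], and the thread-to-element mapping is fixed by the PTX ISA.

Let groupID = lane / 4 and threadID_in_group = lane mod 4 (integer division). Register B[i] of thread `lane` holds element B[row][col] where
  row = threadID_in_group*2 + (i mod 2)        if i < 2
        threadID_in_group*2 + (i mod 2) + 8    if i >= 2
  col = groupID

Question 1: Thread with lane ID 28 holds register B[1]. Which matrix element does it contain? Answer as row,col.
lane 28=>28/4=7, 28 mod 4=0
i=1  r:2·0+1+0=>1  c:7

1,7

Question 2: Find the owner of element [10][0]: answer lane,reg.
1,2

c=0->g=0  r=10->rb=1,t=1,b0=0
L=0*4+1=1  i=1*2+0=2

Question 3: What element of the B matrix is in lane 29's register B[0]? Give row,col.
lane 29⇒29/4=7, 29 mod 4=1
i=0  r:2·1+0+0⇒2  c:7

2,7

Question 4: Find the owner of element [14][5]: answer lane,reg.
c=5->g=5  r=14->rb=1,t=3,b0=0
L=5*4+3=23  i=1*2+0=2

23,2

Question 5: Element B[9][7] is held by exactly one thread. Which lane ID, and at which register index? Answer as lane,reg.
c=7->g=7  r=9->rb=1,t=0,b0=1
L=7*4+0=28  i=1*2+1=3

28,3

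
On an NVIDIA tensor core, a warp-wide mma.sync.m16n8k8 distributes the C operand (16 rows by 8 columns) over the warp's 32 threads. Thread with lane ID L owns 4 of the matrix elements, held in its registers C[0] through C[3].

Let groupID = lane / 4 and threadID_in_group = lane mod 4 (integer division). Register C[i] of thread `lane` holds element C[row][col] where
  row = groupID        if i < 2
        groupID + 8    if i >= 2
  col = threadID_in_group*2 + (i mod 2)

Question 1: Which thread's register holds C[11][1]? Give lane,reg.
r=11⇒gr=3,Rb=1  c=1⇒th=0,odd=1
L=3*4+0=12  i=1*2+1=3

12,3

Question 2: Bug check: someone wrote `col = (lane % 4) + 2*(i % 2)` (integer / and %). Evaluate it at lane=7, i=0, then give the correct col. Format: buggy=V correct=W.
buggy=3 correct=6

`(lane % 4) + 2*(i % 2)`[7,0]→3
L=7→G=7>>2=1, T=7&3=3
[0]→row 1+0=1  col 3·2+0=6
col: 3 vs 6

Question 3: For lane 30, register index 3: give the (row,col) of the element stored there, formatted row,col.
30: gid=7,tid=2
[3] (7+8,2*2+1) = (15,5)

15,5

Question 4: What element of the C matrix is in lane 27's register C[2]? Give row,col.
14,6

27: g=6,t=3
[2] (6+8,3*2+0) = (14,6)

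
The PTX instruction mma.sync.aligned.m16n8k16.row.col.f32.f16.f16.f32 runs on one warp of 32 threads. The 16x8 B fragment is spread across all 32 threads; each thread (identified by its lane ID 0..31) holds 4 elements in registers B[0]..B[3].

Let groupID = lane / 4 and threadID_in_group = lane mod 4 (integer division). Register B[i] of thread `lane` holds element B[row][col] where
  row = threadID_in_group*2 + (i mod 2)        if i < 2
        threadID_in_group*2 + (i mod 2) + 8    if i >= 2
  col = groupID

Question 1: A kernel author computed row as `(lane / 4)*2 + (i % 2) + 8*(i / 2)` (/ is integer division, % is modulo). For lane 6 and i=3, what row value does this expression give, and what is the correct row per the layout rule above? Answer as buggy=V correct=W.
buggy=11 correct=13

`(lane / 4)*2 + (i % 2) + 8*(i / 2)`[6,3]=>11
6: grp=1,tig=2
[3] (2*2+1+8,1) = (13,1)
row: 11 vs 13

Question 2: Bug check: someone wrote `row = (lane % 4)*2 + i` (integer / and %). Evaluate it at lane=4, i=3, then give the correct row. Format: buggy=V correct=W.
buggy=3 correct=9

`(lane % 4)*2 + i`[4,3]=>3
lane 4: grp=1 (4/4), tig=0 (4%4)
i=3: r=0*2+1+8=9, c=grp=1
row: 3 vs 9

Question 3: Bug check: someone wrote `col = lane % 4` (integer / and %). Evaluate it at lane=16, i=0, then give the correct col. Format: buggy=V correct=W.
buggy=0 correct=4

`lane % 4`[16,0]⇒0
lane 16: gr=4 (16/4), th=0 (16%4)
i=0: r=0*2+0+0=0, c=gr=4
col: 0 vs 4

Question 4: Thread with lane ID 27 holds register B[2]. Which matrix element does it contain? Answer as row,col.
14,6

lane 27→27/4=6, 27 mod 4=3
i=2  r:2·3+0+8→14  c:6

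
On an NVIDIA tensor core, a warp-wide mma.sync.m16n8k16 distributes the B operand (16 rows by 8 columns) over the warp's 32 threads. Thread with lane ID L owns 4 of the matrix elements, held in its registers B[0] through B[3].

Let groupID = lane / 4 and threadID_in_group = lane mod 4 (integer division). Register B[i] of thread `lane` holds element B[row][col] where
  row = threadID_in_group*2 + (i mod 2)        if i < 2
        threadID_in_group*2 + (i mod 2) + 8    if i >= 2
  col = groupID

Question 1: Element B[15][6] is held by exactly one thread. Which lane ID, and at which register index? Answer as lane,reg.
c:6=>grp=6  r:15=>rB=1,tig=3,lo=1
L=6*4+3=27  i=1*2+1=3

27,3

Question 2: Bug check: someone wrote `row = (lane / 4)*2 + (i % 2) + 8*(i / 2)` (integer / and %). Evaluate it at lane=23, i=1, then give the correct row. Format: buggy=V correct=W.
buggy=11 correct=7

`(lane / 4)*2 + (i % 2) + 8*(i / 2)`[23,1]→11
L=23→G=23>>2=5, T=23&3=3
[1]→row 3·2+1+0=7  col G=5
row: 11 vs 7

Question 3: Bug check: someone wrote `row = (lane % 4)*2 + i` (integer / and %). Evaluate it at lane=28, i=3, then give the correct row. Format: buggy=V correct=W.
buggy=3 correct=9

`(lane % 4)*2 + i`[28,3]→3
L=28→G=28>>2=7, T=28&3=0
[3]→row 0·2+1+8=9  col G=7
row: 3 vs 9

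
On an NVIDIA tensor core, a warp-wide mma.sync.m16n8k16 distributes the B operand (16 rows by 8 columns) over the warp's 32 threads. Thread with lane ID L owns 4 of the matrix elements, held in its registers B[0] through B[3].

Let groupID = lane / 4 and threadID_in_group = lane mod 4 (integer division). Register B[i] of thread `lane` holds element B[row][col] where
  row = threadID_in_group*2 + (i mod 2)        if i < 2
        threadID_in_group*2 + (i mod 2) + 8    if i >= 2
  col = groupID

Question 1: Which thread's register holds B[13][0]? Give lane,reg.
c:0=>grp=0  r:13=>rB=1,tig=2,lo=1
L=0*4+2=2  i=1*2+1=3

2,3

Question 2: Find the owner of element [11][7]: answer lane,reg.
29,3

c:7=>grp=7  r:11=>rB=1,tig=1,lo=1
L=7*4+1=29  i=1*2+1=3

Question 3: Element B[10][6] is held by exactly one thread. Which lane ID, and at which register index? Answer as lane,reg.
25,2

c:6=>grp=6  r:10=>rB=1,tig=1,lo=0
L=6*4+1=25  i=1*2+0=2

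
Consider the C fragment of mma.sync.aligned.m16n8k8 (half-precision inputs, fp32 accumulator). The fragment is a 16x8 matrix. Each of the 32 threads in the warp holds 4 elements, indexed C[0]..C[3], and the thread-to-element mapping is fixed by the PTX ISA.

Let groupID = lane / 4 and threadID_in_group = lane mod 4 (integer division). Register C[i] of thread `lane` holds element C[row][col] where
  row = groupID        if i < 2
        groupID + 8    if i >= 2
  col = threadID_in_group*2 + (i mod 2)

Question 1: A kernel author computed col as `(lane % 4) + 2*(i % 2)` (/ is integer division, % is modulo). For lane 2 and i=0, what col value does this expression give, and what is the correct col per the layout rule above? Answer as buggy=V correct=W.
buggy=2 correct=4

`(lane % 4) + 2*(i % 2)`[2,0]->2
L=2->g=2>>2=0, t=2&3=2
[0]->row 0+0=0  col 2·2+0=4
col: 2 vs 4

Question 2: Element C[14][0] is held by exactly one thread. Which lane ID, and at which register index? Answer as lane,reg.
24,2

r=14->g=6,rb=1  c=0->t=0,b0=0
L=6*4+0=24  i=1*2+0=2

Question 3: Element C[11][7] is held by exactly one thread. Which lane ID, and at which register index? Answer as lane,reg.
r=11⇒gr=3,Rb=1  c=7⇒th=3,odd=1
L=3*4+3=15  i=1*2+1=3

15,3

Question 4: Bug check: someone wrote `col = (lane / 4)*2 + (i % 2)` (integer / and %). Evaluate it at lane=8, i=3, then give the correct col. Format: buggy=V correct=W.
`(lane / 4)*2 + (i % 2)`[8,3]=>5
lane 8=>8/4=2, 8 mod 4=0
i=3  r:2+8=>10  c:2·0+1=>1
col: 5 vs 1

buggy=5 correct=1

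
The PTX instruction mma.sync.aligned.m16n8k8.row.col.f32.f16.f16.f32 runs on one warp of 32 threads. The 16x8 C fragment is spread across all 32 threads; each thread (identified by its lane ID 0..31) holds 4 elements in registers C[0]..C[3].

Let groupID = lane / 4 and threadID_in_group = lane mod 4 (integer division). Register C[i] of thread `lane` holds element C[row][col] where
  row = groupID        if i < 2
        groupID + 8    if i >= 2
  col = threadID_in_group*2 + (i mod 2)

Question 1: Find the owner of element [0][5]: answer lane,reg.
2,1

r=0->g=0,rb=0  c=5->t=2,b0=1
L=0*4+2=2  i=0*2+1=1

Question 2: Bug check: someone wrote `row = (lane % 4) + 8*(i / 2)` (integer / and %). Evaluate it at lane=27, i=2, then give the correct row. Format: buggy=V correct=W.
buggy=11 correct=14

`(lane % 4) + 8*(i / 2)`[27,2]->11
L=27->g=27>>2=6, t=27&3=3
[2]->row 6+8=14  col 3·2+0=6
row: 11 vs 14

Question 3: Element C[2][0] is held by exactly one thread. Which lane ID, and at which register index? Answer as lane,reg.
8,0

r=2->g=2,rb=0  c=0->t=0,b0=0
L=2*4+0=8  i=0*2+0=0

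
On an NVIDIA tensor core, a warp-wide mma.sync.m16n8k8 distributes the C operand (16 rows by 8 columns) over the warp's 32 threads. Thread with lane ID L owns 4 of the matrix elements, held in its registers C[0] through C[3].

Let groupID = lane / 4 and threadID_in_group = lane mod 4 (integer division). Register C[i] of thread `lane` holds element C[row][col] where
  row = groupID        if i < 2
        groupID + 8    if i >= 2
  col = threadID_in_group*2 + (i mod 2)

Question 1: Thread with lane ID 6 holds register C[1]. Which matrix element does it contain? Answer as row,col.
6: G=1,T=2
[1] (1+0,2*2+1) = (1,5)

1,5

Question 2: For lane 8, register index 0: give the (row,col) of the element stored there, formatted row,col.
L=8=>grp=8>>2=2, tig=8&3=0
[0]=>row 2+0=2  col 0·2+0=0

2,0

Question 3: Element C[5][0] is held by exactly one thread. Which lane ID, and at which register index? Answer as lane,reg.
20,0

r=5⇒gr=5,Rb=0  c=0⇒th=0,odd=0
L=5*4+0=20  i=0*2+0=0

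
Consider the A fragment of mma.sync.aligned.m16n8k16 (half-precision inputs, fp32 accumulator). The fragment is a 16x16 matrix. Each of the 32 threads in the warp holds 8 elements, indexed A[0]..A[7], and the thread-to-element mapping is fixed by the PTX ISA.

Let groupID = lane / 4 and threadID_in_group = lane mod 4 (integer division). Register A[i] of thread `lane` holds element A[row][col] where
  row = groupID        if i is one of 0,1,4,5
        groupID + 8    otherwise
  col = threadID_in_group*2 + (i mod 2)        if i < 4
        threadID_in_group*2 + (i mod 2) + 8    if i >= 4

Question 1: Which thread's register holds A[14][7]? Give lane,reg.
r=14->g=6,rb=1  c=7->cb=0,t=3,b0=1
L=6*4+3=27  i=0*4+1*2+1=3

27,3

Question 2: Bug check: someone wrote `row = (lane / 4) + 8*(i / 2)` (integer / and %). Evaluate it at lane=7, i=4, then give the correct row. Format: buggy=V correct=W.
buggy=17 correct=1

`(lane / 4) + 8*(i / 2)`[7,4]->17
lane 7->7/4=1, 7 mod 4=3
i=4  r:1+0->1  c:2·3+0+8->14
row: 17 vs 1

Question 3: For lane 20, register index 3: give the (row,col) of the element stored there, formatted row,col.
13,1

20: grp=5,tig=0
[3] (5+8,0*2+1+0) = (13,1)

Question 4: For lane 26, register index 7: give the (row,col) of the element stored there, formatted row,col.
14,13

lane 26: grp=6 (26/4), tig=2 (26%4)
i=7: r=6+8=14, c=2*2+1+8=13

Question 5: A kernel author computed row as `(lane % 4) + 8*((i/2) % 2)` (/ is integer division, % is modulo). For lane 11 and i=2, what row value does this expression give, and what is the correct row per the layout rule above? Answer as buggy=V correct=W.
buggy=11 correct=10

`(lane % 4) + 8*((i/2) % 2)`[11,2]->11
L=11->g=11>>2=2, t=11&3=3
[2]->row 2+8=10  col 3·2+0+0=6
row: 11 vs 10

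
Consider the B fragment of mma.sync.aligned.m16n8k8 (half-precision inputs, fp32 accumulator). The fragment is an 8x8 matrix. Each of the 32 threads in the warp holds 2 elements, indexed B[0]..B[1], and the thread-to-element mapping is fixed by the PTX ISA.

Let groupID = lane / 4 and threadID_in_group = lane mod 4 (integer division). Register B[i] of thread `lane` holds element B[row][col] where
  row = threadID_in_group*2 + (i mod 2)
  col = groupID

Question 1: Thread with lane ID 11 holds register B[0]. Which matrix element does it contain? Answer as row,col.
lane 11→11/4=2, 11 mod 4=3
i=0  r:2·3+0→6  c:2

6,2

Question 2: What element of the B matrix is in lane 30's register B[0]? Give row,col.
L=30->g=30>>2=7, t=30&3=2
[0]->row 2·2+0=4  col g=7

4,7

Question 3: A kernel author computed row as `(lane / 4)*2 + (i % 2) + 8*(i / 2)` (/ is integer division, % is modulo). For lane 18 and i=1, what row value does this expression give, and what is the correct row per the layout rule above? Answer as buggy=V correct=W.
`(lane / 4)*2 + (i % 2) + 8*(i / 2)`[18,1]=>9
L=18=>grp=18>>2=4, tig=18&3=2
[1]=>row 2·2+1=5  col grp=4
row: 9 vs 5

buggy=9 correct=5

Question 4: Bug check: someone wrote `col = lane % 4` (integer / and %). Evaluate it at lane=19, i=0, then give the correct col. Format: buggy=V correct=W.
buggy=3 correct=4

`lane % 4`[19,0]→3
L=19→G=19>>2=4, T=19&3=3
[0]→row 3·2+0=6  col G=4
col: 3 vs 4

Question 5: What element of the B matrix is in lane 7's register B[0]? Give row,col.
L=7->g=7>>2=1, t=7&3=3
[0]->row 3·2+0=6  col g=1

6,1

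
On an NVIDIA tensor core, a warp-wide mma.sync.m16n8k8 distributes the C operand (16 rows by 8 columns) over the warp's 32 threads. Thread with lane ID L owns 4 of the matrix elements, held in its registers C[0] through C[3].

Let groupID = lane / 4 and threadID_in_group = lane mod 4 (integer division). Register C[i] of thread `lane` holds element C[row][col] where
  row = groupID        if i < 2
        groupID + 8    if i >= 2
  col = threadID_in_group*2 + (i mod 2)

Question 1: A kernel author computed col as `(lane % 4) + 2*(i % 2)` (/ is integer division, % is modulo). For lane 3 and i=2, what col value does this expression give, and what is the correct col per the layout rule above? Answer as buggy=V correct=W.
buggy=3 correct=6

`(lane % 4) + 2*(i % 2)`[3,2]⇒3
lane 3⇒3/4=0, 3 mod 4=3
i=2  r:0+8⇒8  c:2·3+0⇒6
col: 3 vs 6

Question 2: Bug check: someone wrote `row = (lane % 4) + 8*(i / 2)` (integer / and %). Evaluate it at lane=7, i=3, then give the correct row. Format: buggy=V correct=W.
buggy=11 correct=9

`(lane % 4) + 8*(i / 2)`[7,3]⇒11
L=7⇒gr=7>>2=1, th=7&3=3
[3]⇒row 1+8=9  col 3·2+1=7
row: 11 vs 9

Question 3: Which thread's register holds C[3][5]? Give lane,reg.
r=3->g=3,rb=0  c=5->t=2,b0=1
L=3*4+2=14  i=0*2+1=1

14,1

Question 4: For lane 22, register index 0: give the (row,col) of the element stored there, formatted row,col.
5,4

lane 22: gr=5 (22/4), th=2 (22%4)
i=0: r=5+0=5, c=2*2+0=4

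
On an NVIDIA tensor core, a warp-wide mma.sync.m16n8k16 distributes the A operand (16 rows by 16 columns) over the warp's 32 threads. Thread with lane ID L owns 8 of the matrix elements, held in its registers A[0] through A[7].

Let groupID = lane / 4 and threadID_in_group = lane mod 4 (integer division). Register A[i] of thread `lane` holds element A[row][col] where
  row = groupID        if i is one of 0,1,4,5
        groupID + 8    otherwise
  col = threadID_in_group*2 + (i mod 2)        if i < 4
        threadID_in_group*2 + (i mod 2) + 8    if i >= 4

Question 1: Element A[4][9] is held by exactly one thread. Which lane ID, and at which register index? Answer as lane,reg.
r: 4->gid=4,r8=0  c: 9->c8=1,tid=0,i&1=1
L=4*4+0=16  i=1*4+0*2+1=5

16,5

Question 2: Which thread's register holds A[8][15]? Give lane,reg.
3,7

r=8⇒gr=0,Rb=1  c=15⇒Cb=1,th=3,odd=1
L=0*4+3=3  i=1*4+1*2+1=7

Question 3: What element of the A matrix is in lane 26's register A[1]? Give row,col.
6,5

26: gid=6,tid=2
[1] (6+0,2*2+1+0) = (6,5)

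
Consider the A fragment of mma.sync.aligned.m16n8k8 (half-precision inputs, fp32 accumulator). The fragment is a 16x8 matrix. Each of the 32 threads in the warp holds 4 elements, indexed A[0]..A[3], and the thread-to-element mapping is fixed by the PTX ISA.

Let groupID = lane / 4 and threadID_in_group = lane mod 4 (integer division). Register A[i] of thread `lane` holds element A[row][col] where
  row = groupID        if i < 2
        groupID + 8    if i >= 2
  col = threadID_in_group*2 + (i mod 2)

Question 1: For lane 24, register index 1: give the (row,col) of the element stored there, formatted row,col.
6,1

L=24->g=24>>2=6, t=24&3=0
[1]->row 6+0=6  col 0·2+1=1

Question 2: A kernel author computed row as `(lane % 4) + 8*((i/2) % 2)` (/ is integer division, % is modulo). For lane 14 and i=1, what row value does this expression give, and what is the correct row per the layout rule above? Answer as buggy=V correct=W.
`(lane % 4) + 8*((i/2) % 2)`[14,1]⇒2
lane 14⇒14/4=3, 14 mod 4=2
i=1  r:3+0⇒3  c:2·2+1⇒5
row: 2 vs 3

buggy=2 correct=3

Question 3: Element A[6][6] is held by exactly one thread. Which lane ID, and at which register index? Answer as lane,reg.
27,0

r=6->g=6,rb=0  c=6->t=3,b0=0
L=6*4+3=27  i=0*2+0=0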